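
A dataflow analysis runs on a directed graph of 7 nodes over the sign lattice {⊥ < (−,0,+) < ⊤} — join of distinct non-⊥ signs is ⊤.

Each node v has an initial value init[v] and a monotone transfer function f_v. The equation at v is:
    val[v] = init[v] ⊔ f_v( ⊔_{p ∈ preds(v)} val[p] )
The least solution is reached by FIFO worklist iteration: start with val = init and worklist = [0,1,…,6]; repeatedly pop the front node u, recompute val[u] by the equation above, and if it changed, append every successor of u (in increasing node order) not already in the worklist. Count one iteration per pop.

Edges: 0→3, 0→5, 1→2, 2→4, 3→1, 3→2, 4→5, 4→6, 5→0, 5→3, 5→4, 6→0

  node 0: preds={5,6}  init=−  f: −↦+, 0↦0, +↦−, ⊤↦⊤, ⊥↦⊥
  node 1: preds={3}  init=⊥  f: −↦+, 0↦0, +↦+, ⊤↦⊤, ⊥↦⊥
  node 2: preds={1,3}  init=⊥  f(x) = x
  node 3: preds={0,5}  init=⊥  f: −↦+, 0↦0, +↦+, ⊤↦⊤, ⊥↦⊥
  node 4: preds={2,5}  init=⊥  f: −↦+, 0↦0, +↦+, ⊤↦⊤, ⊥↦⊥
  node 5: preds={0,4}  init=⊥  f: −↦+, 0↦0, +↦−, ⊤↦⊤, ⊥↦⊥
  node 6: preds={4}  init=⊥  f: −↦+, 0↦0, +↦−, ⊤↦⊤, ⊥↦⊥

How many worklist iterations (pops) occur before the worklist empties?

Iteration log — 22 steps:
  step 1. node 0  ⊔preds=⊥  new=−  stable
  step 2. node 1  ⊔preds=⊥  new=⊥  stable
  step 3. node 2  ⊔preds=⊥  new=⊥  stable
  step 4. node 3  ⊔preds=−  new=+  old=⊥  +wl: 1,2
  step 5. node 4  ⊔preds=⊥  new=⊥  stable
  step 6. node 5  ⊔preds=−  new=+  old=⊥  +wl: 0,3,4
  step 7. node 6  ⊔preds=⊥  new=⊥  stable
  step 8. node 1  ⊔preds=+  new=+  old=⊥  +wl: 
  step 9. node 2  ⊔preds=+  new=+  old=⊥  +wl: 
  step 10. node 0  ⊔preds=+  new=−  stable
  step 11. node 3  ⊔preds=⊤  new=⊤  old=+  +wl: 1,2
  step 12. node 4  ⊔preds=+  new=+  old=⊥  +wl: 5,6
  step 13. node 1  ⊔preds=⊤  new=⊤  old=+  +wl: 
  step 14. node 2  ⊔preds=⊤  new=⊤  old=+  +wl: 4
  step 15. node 5  ⊔preds=⊤  new=⊤  old=+  +wl: 0,3
  step 16. node 6  ⊔preds=+  new=−  old=⊥  +wl: 
  step 17. node 4  ⊔preds=⊤  new=⊤  old=+  +wl: 5,6
  step 18. node 0  ⊔preds=⊤  new=⊤  old=−  +wl: 
  step 19. node 3  ⊔preds=⊤  new=⊤  stable
  step 20. node 5  ⊔preds=⊤  new=⊤  stable
  step 21. node 6  ⊔preds=⊤  new=⊤  old=−  +wl: 0
  step 22. node 0  ⊔preds=⊤  new=⊤  stable

Least fixpoint reached:
  node 0: ⊤
  node 1: ⊤
  node 2: ⊤
  node 3: ⊤
  node 4: ⊤
  node 5: ⊤
  node 6: ⊤

22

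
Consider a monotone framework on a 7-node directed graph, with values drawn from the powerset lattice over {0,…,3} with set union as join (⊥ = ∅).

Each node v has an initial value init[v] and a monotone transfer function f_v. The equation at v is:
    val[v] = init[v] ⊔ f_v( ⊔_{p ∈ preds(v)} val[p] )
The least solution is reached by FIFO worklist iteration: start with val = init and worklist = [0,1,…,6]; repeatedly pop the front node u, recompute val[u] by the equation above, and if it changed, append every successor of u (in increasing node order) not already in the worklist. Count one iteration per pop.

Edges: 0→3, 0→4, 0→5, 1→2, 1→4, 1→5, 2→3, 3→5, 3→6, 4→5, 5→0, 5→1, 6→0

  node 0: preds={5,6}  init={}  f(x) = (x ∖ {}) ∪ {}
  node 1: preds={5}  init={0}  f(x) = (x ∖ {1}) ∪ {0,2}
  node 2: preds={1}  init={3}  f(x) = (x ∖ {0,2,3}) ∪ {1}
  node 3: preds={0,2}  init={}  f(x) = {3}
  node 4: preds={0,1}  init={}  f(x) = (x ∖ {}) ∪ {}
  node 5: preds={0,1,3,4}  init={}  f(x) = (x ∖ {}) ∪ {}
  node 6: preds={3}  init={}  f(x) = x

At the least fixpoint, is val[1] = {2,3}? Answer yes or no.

Trace (13 dequeues):
  [1] u=0 | in {} | out {} | ==
  [2] u=1 | in {} | out {0,2} | prev {0} | push {}
  [3] u=2 | in {0,2} | out {1,3} | prev {3} | push {}
  [4] u=3 | in {1,3} | out {3} | prev {} | push {}
  [5] u=4 | in {0,2} | out {0,2} | prev {} | push {}
  [6] u=5 | in {0,2,3} | out {0,2,3} | prev {} | push {0,1}
  [7] u=6 | in {3} | out {3} | prev {} | push {}
  [8] u=0 | in {0,2,3} | out {0,2,3} | prev {} | push {3,4,5}
  [9] u=1 | in {0,2,3} | out {0,2,3} | prev {0,2} | push {2}
  [10] u=3 | in {0,1,2,3} | out {3} | ==
  [11] u=4 | in {0,2,3} | out {0,2,3} | prev {0,2} | push {}
  [12] u=5 | in {0,2,3} | out {0,2,3} | ==
  [13] u=2 | in {0,2,3} | out {1,3} | ==

Converged values:
  [0] {0,2,3}
  [1] {0,2,3}
  [2] {1,3}
  [3] {3}
  [4] {0,2,3}
  [5] {0,2,3}
  [6] {3}

no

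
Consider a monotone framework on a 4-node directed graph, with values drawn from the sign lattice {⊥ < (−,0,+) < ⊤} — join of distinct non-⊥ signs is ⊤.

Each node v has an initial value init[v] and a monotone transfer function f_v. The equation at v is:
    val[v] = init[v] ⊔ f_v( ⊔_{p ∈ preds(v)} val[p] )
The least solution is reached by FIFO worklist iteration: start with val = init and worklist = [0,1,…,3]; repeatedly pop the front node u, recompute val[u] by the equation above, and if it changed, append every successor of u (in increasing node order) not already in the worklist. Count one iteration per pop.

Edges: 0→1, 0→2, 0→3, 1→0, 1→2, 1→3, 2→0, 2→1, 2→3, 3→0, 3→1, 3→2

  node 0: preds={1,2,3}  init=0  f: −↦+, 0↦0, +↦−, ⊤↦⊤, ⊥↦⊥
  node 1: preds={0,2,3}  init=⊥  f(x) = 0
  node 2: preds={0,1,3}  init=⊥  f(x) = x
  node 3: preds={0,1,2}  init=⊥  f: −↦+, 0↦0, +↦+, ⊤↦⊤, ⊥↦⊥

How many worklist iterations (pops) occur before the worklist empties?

Worklist (7 pops):
  #1 pop 0: in=⊥ → 0 (no change)
  #2 pop 1: in=0 → 0 (was ⊥); enqueue [0]
  #3 pop 2: in=0 → 0 (was ⊥); enqueue [1]
  #4 pop 3: in=0 → 0 (was ⊥); enqueue [2]
  #5 pop 0: in=0 → 0 (no change)
  #6 pop 1: in=0 → 0 (no change)
  #7 pop 2: in=0 → 0 (no change)

Fixpoint:
  val[0] = 0
  val[1] = 0
  val[2] = 0
  val[3] = 0

7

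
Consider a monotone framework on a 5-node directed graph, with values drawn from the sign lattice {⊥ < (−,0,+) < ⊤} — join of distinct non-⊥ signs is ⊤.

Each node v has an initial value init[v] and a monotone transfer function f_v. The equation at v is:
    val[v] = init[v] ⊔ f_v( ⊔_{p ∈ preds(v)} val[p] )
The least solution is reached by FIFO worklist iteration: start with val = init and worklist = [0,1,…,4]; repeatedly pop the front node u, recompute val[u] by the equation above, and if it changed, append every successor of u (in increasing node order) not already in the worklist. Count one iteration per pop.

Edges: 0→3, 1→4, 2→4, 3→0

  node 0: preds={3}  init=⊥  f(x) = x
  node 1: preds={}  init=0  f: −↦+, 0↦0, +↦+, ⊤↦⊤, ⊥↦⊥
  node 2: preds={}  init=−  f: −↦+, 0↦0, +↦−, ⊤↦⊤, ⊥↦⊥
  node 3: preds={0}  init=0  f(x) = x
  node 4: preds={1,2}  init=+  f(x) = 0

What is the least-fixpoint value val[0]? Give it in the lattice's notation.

Trace (5 dequeues):
  [1] u=0 | in 0 | out 0 | prev ⊥ | push {}
  [2] u=1 | in ⊥ | out 0 | ==
  [3] u=2 | in ⊥ | out − | ==
  [4] u=3 | in 0 | out 0 | ==
  [5] u=4 | in ⊤ | out ⊤ | prev + | push {}

Converged values:
  [0] 0
  [1] 0
  [2] −
  [3] 0
  [4] ⊤

0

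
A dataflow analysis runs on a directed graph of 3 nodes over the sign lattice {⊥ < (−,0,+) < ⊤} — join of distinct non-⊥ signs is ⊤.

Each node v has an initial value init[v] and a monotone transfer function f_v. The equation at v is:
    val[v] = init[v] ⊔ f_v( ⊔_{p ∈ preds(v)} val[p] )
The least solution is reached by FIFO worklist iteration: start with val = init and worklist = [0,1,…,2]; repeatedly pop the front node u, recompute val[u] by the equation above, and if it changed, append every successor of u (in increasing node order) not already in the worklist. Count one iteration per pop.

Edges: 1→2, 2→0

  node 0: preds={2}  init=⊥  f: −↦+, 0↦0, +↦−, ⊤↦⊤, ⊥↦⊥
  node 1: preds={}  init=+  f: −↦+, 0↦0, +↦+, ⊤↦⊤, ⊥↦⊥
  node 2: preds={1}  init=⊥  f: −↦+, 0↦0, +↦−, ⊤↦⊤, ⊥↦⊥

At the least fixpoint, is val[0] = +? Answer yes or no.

Worklist (4 pops):
  #1 pop 0: in=⊥ → ⊥ (no change)
  #2 pop 1: in=⊥ → + (no change)
  #3 pop 2: in=+ → − (was ⊥); enqueue [0]
  #4 pop 0: in=− → + (was ⊥); enqueue []

Fixpoint:
  val[0] = +
  val[1] = +
  val[2] = −

yes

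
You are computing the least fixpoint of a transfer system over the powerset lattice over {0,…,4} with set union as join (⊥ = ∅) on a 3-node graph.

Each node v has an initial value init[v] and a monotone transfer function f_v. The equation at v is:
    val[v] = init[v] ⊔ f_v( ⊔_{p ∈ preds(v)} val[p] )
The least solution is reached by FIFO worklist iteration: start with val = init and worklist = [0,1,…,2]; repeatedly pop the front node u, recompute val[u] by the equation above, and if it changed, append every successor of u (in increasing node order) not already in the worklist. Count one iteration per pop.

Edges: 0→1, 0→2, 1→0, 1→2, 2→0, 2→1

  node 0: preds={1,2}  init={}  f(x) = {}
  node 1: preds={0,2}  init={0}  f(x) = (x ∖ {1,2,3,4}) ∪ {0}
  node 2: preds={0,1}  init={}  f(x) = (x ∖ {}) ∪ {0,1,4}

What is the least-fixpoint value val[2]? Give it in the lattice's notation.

{0,1,4}

Iteration log — 5 steps:
  step 1. node 0  ⊔preds={0}  new={}  stable
  step 2. node 1  ⊔preds={}  new={0}  stable
  step 3. node 2  ⊔preds={0}  new={0,1,4}  old={}  +wl: 0,1
  step 4. node 0  ⊔preds={0,1,4}  new={}  stable
  step 5. node 1  ⊔preds={0,1,4}  new={0}  stable

Least fixpoint reached:
  node 0: {}
  node 1: {0}
  node 2: {0,1,4}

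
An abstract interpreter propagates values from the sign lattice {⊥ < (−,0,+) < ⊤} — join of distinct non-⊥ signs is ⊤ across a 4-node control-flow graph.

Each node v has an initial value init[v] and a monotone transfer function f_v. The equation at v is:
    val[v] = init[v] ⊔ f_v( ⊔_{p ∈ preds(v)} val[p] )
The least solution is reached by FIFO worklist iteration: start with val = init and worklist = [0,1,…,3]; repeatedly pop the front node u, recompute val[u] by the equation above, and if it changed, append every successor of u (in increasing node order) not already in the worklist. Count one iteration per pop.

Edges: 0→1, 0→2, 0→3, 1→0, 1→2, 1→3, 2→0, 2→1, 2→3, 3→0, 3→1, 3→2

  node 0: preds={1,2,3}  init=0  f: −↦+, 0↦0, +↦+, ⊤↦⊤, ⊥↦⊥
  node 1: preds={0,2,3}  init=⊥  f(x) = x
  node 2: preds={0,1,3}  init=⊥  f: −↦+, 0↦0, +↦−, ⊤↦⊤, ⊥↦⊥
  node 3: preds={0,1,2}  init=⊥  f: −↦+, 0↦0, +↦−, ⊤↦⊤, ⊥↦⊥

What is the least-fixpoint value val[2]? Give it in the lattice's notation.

0

Trace (7 dequeues):
  [1] u=0 | in ⊥ | out 0 | ==
  [2] u=1 | in 0 | out 0 | prev ⊥ | push {0}
  [3] u=2 | in 0 | out 0 | prev ⊥ | push {1}
  [4] u=3 | in 0 | out 0 | prev ⊥ | push {2}
  [5] u=0 | in 0 | out 0 | ==
  [6] u=1 | in 0 | out 0 | ==
  [7] u=2 | in 0 | out 0 | ==

Converged values:
  [0] 0
  [1] 0
  [2] 0
  [3] 0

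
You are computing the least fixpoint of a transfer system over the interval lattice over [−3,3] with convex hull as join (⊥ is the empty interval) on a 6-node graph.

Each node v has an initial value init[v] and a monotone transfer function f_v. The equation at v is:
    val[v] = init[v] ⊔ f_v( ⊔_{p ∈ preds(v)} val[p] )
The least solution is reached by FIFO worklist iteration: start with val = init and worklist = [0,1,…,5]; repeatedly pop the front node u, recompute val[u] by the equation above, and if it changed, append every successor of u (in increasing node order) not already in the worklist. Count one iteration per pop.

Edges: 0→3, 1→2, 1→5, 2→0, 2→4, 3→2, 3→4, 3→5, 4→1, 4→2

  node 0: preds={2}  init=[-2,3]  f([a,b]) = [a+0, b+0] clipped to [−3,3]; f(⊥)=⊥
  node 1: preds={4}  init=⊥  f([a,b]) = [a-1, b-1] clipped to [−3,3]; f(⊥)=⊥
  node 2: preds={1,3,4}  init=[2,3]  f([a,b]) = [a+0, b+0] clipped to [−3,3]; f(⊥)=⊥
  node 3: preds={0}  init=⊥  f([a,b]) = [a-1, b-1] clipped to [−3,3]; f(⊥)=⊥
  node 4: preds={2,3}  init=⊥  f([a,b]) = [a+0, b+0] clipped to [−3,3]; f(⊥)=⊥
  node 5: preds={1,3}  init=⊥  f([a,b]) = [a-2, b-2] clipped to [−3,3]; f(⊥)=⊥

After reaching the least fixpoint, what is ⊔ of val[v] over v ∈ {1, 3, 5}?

[-3,2]

Trace (13 dequeues):
  [1] u=0 | in [2,3] | out [-2,3] | ==
  [2] u=1 | in ⊥ | out ⊥ | ==
  [3] u=2 | in ⊥ | out [2,3] | ==
  [4] u=3 | in [-2,3] | out [-3,2] | prev ⊥ | push {2}
  [5] u=4 | in [-3,3] | out [-3,3] | prev ⊥ | push {1}
  [6] u=5 | in [-3,2] | out [-3,0] | prev ⊥ | push {}
  [7] u=2 | in [-3,3] | out [-3,3] | prev [2,3] | push {0,4}
  [8] u=1 | in [-3,3] | out [-3,2] | prev ⊥ | push {2,5}
  [9] u=0 | in [-3,3] | out [-3,3] | prev [-2,3] | push {3}
  [10] u=4 | in [-3,3] | out [-3,3] | ==
  [11] u=2 | in [-3,3] | out [-3,3] | ==
  [12] u=5 | in [-3,2] | out [-3,0] | ==
  [13] u=3 | in [-3,3] | out [-3,2] | ==

Converged values:
  [0] [-3,3]
  [1] [-3,2]
  [2] [-3,3]
  [3] [-3,2]
  [4] [-3,3]
  [5] [-3,0]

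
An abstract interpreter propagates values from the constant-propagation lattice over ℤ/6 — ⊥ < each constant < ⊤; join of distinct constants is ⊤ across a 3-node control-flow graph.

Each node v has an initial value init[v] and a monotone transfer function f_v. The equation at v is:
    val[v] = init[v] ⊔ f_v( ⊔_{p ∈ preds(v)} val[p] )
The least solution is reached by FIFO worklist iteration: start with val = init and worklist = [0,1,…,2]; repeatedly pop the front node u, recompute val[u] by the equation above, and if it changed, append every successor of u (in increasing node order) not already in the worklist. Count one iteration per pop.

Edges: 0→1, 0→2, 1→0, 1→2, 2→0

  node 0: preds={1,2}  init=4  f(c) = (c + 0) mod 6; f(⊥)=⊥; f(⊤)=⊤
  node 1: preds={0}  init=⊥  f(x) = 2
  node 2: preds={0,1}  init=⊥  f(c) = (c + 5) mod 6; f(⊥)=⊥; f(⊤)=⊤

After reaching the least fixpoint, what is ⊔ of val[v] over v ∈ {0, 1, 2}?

Trace (6 dequeues):
  [1] u=0 | in ⊥ | out 4 | ==
  [2] u=1 | in 4 | out 2 | prev ⊥ | push {0}
  [3] u=2 | in ⊤ | out ⊤ | prev ⊥ | push {}
  [4] u=0 | in ⊤ | out ⊤ | prev 4 | push {1,2}
  [5] u=1 | in ⊤ | out 2 | ==
  [6] u=2 | in ⊤ | out ⊤ | ==

Converged values:
  [0] ⊤
  [1] 2
  [2] ⊤

⊤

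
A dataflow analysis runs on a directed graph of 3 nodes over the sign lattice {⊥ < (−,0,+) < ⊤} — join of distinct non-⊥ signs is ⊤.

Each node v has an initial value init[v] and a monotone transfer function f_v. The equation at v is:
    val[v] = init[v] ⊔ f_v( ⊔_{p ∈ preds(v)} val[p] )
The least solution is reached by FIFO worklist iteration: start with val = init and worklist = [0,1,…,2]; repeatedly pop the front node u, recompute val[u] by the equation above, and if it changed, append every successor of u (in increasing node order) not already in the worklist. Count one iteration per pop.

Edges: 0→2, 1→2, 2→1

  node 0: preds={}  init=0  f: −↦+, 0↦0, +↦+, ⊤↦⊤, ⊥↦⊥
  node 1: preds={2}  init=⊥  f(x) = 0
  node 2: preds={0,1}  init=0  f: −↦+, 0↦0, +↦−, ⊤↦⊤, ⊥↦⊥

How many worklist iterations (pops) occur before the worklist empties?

Worklist (3 pops):
  #1 pop 0: in=⊥ → 0 (no change)
  #2 pop 1: in=0 → 0 (was ⊥); enqueue []
  #3 pop 2: in=0 → 0 (no change)

Fixpoint:
  val[0] = 0
  val[1] = 0
  val[2] = 0

3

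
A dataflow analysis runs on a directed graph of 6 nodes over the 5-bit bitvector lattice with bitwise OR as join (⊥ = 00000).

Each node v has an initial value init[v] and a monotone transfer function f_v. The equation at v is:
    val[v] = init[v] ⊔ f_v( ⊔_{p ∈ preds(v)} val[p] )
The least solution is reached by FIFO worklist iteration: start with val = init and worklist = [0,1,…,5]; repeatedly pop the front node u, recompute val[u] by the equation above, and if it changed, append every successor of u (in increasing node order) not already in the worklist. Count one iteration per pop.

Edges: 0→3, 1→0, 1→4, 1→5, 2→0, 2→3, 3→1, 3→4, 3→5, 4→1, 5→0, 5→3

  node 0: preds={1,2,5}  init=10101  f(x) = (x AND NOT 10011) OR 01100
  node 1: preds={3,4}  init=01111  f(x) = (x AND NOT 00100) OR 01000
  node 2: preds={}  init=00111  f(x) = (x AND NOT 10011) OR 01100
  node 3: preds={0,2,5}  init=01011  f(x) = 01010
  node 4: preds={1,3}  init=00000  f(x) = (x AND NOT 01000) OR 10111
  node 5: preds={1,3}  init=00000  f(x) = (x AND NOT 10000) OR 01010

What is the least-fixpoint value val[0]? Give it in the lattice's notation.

Trace (12 dequeues):
  [1] u=0 | in 01111 | out 11101 | prev 10101 | push {}
  [2] u=1 | in 01011 | out 01111 | ==
  [3] u=2 | in 00000 | out 01111 | prev 00111 | push {0}
  [4] u=3 | in 11111 | out 01011 | ==
  [5] u=4 | in 01111 | out 10111 | prev 00000 | push {1}
  [6] u=5 | in 01111 | out 01111 | prev 00000 | push {3}
  [7] u=0 | in 01111 | out 11101 | ==
  [8] u=1 | in 11111 | out 11111 | prev 01111 | push {0,4,5}
  [9] u=3 | in 11111 | out 01011 | ==
  [10] u=0 | in 11111 | out 11101 | ==
  [11] u=4 | in 11111 | out 10111 | ==
  [12] u=5 | in 11111 | out 01111 | ==

Converged values:
  [0] 11101
  [1] 11111
  [2] 01111
  [3] 01011
  [4] 10111
  [5] 01111

11101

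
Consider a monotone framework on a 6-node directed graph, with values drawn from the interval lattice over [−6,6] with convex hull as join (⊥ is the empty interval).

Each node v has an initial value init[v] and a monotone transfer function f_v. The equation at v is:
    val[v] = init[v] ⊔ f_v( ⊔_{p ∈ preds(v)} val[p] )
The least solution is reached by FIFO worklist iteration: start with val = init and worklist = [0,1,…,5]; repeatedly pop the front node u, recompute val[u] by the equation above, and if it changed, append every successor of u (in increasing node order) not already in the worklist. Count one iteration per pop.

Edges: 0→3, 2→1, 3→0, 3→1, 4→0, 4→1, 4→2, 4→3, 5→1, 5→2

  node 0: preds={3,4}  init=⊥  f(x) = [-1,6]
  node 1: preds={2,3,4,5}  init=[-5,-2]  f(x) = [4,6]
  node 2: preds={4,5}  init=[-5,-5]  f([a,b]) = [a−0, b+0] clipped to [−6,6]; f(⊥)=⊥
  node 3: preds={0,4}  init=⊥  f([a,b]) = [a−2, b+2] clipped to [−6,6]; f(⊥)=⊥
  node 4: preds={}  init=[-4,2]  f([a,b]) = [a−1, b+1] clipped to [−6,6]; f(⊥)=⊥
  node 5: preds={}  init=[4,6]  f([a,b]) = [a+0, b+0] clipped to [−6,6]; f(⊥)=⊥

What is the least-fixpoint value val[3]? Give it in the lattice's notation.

[-6,6]

Iteration log — 8 steps:
  step 1. node 0  ⊔preds=[-4,2]  new=[-1,6]  old=⊥  +wl: 
  step 2. node 1  ⊔preds=[-5,6]  new=[-5,6]  old=[-5,-2]  +wl: 
  step 3. node 2  ⊔preds=[-4,6]  new=[-5,6]  old=[-5,-5]  +wl: 1
  step 4. node 3  ⊔preds=[-4,6]  new=[-6,6]  old=⊥  +wl: 0
  step 5. node 4  ⊔preds=⊥  new=[-4,2]  stable
  step 6. node 5  ⊔preds=⊥  new=[4,6]  stable
  step 7. node 1  ⊔preds=[-6,6]  new=[-5,6]  stable
  step 8. node 0  ⊔preds=[-6,6]  new=[-1,6]  stable

Least fixpoint reached:
  node 0: [-1,6]
  node 1: [-5,6]
  node 2: [-5,6]
  node 3: [-6,6]
  node 4: [-4,2]
  node 5: [4,6]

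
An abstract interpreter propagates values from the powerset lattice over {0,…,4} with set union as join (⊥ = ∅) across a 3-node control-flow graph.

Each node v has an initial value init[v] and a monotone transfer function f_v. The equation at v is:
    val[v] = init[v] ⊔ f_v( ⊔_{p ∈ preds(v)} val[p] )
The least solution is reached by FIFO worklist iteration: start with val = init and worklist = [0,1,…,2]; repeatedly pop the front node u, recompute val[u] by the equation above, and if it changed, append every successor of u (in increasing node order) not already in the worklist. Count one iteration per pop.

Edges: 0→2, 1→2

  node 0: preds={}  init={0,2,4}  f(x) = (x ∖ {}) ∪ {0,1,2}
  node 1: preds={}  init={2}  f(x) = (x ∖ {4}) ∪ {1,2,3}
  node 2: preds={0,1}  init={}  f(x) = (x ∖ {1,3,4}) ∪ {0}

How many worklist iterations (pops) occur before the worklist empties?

3

Trace (3 dequeues):
  [1] u=0 | in {} | out {0,1,2,4} | prev {0,2,4} | push {}
  [2] u=1 | in {} | out {1,2,3} | prev {2} | push {}
  [3] u=2 | in {0,1,2,3,4} | out {0,2} | prev {} | push {}

Converged values:
  [0] {0,1,2,4}
  [1] {1,2,3}
  [2] {0,2}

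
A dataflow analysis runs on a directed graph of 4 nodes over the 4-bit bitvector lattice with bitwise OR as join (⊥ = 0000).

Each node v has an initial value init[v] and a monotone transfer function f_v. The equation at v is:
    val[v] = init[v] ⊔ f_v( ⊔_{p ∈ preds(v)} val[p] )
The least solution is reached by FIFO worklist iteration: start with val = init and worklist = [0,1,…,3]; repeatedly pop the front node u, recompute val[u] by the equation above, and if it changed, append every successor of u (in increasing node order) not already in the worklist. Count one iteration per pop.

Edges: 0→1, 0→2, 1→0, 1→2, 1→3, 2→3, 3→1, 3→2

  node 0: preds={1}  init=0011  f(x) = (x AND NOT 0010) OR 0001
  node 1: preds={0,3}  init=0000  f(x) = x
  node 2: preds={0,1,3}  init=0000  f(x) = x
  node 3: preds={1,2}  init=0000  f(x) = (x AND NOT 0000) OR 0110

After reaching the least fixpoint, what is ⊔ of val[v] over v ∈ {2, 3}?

0111

Iteration log — 11 steps:
  step 1. node 0  ⊔preds=0000  new=0011  stable
  step 2. node 1  ⊔preds=0011  new=0011  old=0000  +wl: 0
  step 3. node 2  ⊔preds=0011  new=0011  old=0000  +wl: 
  step 4. node 3  ⊔preds=0011  new=0111  old=0000  +wl: 1,2
  step 5. node 0  ⊔preds=0011  new=0011  stable
  step 6. node 1  ⊔preds=0111  new=0111  old=0011  +wl: 0,3
  step 7. node 2  ⊔preds=0111  new=0111  old=0011  +wl: 
  step 8. node 0  ⊔preds=0111  new=0111  old=0011  +wl: 1,2
  step 9. node 3  ⊔preds=0111  new=0111  stable
  step 10. node 1  ⊔preds=0111  new=0111  stable
  step 11. node 2  ⊔preds=0111  new=0111  stable

Least fixpoint reached:
  node 0: 0111
  node 1: 0111
  node 2: 0111
  node 3: 0111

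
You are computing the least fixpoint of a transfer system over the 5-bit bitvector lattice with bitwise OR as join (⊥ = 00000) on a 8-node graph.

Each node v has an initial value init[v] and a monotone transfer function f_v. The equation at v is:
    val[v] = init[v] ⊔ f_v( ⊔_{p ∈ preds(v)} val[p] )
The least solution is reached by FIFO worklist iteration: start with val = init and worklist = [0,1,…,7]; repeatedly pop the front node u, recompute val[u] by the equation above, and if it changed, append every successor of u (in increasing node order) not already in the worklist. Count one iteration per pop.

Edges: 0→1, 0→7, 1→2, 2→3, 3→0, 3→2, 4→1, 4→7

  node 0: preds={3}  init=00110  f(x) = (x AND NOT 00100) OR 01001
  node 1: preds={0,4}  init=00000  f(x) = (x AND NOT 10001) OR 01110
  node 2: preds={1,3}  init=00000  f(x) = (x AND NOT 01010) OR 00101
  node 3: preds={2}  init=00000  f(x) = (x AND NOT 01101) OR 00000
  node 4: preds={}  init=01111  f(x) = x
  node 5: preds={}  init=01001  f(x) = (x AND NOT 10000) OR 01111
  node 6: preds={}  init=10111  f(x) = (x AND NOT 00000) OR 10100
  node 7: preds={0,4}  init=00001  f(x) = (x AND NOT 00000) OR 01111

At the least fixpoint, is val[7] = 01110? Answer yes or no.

no

Trace (8 dequeues):
  [1] u=0 | in 00000 | out 01111 | prev 00110 | push {}
  [2] u=1 | in 01111 | out 01110 | prev 00000 | push {}
  [3] u=2 | in 01110 | out 00101 | prev 00000 | push {}
  [4] u=3 | in 00101 | out 00000 | ==
  [5] u=4 | in 00000 | out 01111 | ==
  [6] u=5 | in 00000 | out 01111 | prev 01001 | push {}
  [7] u=6 | in 00000 | out 10111 | ==
  [8] u=7 | in 01111 | out 01111 | prev 00001 | push {}

Converged values:
  [0] 01111
  [1] 01110
  [2] 00101
  [3] 00000
  [4] 01111
  [5] 01111
  [6] 10111
  [7] 01111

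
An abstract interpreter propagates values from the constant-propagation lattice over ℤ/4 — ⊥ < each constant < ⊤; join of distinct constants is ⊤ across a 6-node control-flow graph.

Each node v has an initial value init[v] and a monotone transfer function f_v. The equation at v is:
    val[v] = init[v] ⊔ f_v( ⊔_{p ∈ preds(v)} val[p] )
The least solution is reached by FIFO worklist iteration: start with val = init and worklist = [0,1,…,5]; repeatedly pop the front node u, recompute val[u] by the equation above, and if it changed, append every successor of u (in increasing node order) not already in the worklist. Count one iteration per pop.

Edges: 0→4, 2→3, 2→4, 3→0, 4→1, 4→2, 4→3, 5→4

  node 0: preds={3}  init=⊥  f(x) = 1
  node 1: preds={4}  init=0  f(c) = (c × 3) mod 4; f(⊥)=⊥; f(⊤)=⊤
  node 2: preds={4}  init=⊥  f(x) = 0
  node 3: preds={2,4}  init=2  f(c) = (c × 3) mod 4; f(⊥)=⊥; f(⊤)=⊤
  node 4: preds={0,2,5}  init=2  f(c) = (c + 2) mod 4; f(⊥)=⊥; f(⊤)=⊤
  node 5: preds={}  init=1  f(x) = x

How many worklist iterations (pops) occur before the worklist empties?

10

Iteration log — 10 steps:
  step 1. node 0  ⊔preds=2  new=1  old=⊥  +wl: 
  step 2. node 1  ⊔preds=2  new=⊤  old=0  +wl: 
  step 3. node 2  ⊔preds=2  new=0  old=⊥  +wl: 
  step 4. node 3  ⊔preds=⊤  new=⊤  old=2  +wl: 0
  step 5. node 4  ⊔preds=⊤  new=⊤  old=2  +wl: 1,2,3
  step 6. node 5  ⊔preds=⊥  new=1  stable
  step 7. node 0  ⊔preds=⊤  new=1  stable
  step 8. node 1  ⊔preds=⊤  new=⊤  stable
  step 9. node 2  ⊔preds=⊤  new=0  stable
  step 10. node 3  ⊔preds=⊤  new=⊤  stable

Least fixpoint reached:
  node 0: 1
  node 1: ⊤
  node 2: 0
  node 3: ⊤
  node 4: ⊤
  node 5: 1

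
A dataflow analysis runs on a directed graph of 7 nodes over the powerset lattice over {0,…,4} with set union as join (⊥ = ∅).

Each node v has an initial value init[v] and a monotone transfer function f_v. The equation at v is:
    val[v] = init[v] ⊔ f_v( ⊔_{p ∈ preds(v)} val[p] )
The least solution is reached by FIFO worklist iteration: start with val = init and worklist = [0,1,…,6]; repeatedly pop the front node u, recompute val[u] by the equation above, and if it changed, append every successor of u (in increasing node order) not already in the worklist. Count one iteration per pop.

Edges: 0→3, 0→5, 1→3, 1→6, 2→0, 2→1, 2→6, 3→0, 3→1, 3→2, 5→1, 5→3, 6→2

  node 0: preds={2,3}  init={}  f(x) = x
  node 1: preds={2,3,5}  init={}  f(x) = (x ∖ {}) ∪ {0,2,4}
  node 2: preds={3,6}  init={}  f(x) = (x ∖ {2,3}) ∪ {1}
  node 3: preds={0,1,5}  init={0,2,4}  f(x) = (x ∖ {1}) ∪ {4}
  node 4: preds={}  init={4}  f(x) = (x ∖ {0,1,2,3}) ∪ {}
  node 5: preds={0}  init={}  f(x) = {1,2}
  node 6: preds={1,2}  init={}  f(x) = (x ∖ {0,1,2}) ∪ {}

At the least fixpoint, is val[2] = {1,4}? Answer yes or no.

no

Iteration log — 13 steps:
  step 1. node 0  ⊔preds={0,2,4}  new={0,2,4}  old={}  +wl: 
  step 2. node 1  ⊔preds={0,2,4}  new={0,2,4}  old={}  +wl: 
  step 3. node 2  ⊔preds={0,2,4}  new={0,1,4}  old={}  +wl: 0,1
  step 4. node 3  ⊔preds={0,2,4}  new={0,2,4}  stable
  step 5. node 4  ⊔preds={}  new={4}  stable
  step 6. node 5  ⊔preds={0,2,4}  new={1,2}  old={}  +wl: 3
  step 7. node 6  ⊔preds={0,1,2,4}  new={4}  old={}  +wl: 2
  step 8. node 0  ⊔preds={0,1,2,4}  new={0,1,2,4}  old={0,2,4}  +wl: 5
  step 9. node 1  ⊔preds={0,1,2,4}  new={0,1,2,4}  old={0,2,4}  +wl: 6
  step 10. node 3  ⊔preds={0,1,2,4}  new={0,2,4}  stable
  step 11. node 2  ⊔preds={0,2,4}  new={0,1,4}  stable
  step 12. node 5  ⊔preds={0,1,2,4}  new={1,2}  stable
  step 13. node 6  ⊔preds={0,1,2,4}  new={4}  stable

Least fixpoint reached:
  node 0: {0,1,2,4}
  node 1: {0,1,2,4}
  node 2: {0,1,4}
  node 3: {0,2,4}
  node 4: {4}
  node 5: {1,2}
  node 6: {4}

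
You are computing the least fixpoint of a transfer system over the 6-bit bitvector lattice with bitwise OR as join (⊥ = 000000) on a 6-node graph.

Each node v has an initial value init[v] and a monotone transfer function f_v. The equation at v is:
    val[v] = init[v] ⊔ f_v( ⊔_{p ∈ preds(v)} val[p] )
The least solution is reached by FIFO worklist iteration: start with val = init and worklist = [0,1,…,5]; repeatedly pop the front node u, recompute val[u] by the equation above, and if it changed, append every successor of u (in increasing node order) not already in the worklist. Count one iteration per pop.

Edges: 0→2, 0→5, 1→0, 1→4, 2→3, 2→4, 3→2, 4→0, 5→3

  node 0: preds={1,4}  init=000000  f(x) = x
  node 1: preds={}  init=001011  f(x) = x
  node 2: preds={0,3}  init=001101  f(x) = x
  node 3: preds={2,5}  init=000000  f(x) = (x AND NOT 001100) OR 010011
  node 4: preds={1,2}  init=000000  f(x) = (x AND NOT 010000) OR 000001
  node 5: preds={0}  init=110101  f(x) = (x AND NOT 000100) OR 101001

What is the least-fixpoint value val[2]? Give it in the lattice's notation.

Trace (15 dequeues):
  [1] u=0 | in 001011 | out 001011 | prev 000000 | push {}
  [2] u=1 | in 000000 | out 001011 | ==
  [3] u=2 | in 001011 | out 001111 | prev 001101 | push {}
  [4] u=3 | in 111111 | out 110011 | prev 000000 | push {2}
  [5] u=4 | in 001111 | out 001111 | prev 000000 | push {0}
  [6] u=5 | in 001011 | out 111111 | prev 110101 | push {3}
  [7] u=2 | in 111011 | out 111111 | prev 001111 | push {4}
  [8] u=0 | in 001111 | out 001111 | prev 001011 | push {2,5}
  [9] u=3 | in 111111 | out 110011 | ==
  [10] u=4 | in 111111 | out 101111 | prev 001111 | push {0}
  [11] u=2 | in 111111 | out 111111 | ==
  [12] u=5 | in 001111 | out 111111 | ==
  [13] u=0 | in 101111 | out 101111 | prev 001111 | push {2,5}
  [14] u=2 | in 111111 | out 111111 | ==
  [15] u=5 | in 101111 | out 111111 | ==

Converged values:
  [0] 101111
  [1] 001011
  [2] 111111
  [3] 110011
  [4] 101111
  [5] 111111

111111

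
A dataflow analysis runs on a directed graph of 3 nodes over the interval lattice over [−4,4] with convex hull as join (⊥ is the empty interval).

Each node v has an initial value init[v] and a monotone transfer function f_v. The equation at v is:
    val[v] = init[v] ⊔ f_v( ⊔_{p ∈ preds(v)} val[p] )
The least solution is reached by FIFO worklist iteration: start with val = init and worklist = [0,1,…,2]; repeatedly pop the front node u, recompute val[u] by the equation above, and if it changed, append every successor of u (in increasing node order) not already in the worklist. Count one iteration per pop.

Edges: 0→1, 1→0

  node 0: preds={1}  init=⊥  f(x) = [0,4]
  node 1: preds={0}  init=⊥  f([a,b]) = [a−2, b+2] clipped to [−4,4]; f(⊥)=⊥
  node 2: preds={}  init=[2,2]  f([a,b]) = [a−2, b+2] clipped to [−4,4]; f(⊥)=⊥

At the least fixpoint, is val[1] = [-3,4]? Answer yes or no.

no

Worklist (4 pops):
  #1 pop 0: in=⊥ → [0,4] (was ⊥); enqueue []
  #2 pop 1: in=[0,4] → [-2,4] (was ⊥); enqueue [0]
  #3 pop 2: in=⊥ → [2,2] (no change)
  #4 pop 0: in=[-2,4] → [0,4] (no change)

Fixpoint:
  val[0] = [0,4]
  val[1] = [-2,4]
  val[2] = [2,2]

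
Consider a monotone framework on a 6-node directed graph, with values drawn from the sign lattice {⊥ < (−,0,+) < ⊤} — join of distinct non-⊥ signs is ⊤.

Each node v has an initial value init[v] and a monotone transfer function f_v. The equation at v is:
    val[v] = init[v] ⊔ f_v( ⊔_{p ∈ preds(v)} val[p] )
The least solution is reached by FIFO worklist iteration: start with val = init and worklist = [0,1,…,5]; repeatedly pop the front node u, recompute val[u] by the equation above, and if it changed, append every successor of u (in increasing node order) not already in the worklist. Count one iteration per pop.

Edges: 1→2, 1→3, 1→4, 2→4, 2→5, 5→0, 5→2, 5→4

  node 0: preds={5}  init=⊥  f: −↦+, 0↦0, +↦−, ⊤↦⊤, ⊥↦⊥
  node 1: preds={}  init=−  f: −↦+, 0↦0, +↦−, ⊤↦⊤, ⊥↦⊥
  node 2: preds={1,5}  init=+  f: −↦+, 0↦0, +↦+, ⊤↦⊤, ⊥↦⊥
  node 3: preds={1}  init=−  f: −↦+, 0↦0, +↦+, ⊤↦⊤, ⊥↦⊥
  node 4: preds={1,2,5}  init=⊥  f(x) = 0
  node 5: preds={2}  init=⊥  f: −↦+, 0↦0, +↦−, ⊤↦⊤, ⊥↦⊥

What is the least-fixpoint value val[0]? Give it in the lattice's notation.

Iteration log — 9 steps:
  step 1. node 0  ⊔preds=⊥  new=⊥  stable
  step 2. node 1  ⊔preds=⊥  new=−  stable
  step 3. node 2  ⊔preds=−  new=+  stable
  step 4. node 3  ⊔preds=−  new=⊤  old=−  +wl: 
  step 5. node 4  ⊔preds=⊤  new=0  old=⊥  +wl: 
  step 6. node 5  ⊔preds=+  new=−  old=⊥  +wl: 0,2,4
  step 7. node 0  ⊔preds=−  new=+  old=⊥  +wl: 
  step 8. node 2  ⊔preds=−  new=+  stable
  step 9. node 4  ⊔preds=⊤  new=0  stable

Least fixpoint reached:
  node 0: +
  node 1: −
  node 2: +
  node 3: ⊤
  node 4: 0
  node 5: −

+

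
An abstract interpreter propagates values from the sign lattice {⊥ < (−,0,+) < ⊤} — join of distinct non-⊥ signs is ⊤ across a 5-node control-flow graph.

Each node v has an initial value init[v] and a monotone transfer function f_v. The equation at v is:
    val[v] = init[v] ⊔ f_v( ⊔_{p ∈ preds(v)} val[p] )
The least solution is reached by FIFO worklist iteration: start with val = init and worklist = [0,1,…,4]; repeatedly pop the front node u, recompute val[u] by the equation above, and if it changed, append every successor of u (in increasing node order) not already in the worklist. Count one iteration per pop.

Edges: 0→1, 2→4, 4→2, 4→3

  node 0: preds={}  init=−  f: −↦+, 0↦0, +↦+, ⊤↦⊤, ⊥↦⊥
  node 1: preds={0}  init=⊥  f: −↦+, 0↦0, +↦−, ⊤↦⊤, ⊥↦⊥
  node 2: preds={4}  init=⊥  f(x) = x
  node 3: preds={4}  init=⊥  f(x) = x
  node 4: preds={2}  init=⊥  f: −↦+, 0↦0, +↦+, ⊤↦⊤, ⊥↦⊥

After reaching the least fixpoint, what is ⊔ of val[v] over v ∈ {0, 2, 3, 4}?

Iteration log — 5 steps:
  step 1. node 0  ⊔preds=⊥  new=−  stable
  step 2. node 1  ⊔preds=−  new=+  old=⊥  +wl: 
  step 3. node 2  ⊔preds=⊥  new=⊥  stable
  step 4. node 3  ⊔preds=⊥  new=⊥  stable
  step 5. node 4  ⊔preds=⊥  new=⊥  stable

Least fixpoint reached:
  node 0: −
  node 1: +
  node 2: ⊥
  node 3: ⊥
  node 4: ⊥

−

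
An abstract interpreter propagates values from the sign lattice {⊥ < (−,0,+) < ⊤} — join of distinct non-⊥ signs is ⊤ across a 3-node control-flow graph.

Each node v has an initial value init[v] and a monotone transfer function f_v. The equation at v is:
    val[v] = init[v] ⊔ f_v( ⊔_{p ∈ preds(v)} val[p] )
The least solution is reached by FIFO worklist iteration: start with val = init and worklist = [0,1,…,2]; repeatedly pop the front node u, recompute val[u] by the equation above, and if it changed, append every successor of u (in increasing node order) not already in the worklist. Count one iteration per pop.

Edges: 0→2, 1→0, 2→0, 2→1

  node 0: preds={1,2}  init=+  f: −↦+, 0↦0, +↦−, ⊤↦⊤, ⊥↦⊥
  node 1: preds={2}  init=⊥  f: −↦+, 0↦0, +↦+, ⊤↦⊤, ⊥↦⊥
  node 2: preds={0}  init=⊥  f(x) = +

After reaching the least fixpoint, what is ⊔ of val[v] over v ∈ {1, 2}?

+

Trace (7 dequeues):
  [1] u=0 | in ⊥ | out + | ==
  [2] u=1 | in ⊥ | out ⊥ | ==
  [3] u=2 | in + | out + | prev ⊥ | push {0,1}
  [4] u=0 | in + | out ⊤ | prev + | push {2}
  [5] u=1 | in + | out + | prev ⊥ | push {0}
  [6] u=2 | in ⊤ | out + | ==
  [7] u=0 | in + | out ⊤ | ==

Converged values:
  [0] ⊤
  [1] +
  [2] +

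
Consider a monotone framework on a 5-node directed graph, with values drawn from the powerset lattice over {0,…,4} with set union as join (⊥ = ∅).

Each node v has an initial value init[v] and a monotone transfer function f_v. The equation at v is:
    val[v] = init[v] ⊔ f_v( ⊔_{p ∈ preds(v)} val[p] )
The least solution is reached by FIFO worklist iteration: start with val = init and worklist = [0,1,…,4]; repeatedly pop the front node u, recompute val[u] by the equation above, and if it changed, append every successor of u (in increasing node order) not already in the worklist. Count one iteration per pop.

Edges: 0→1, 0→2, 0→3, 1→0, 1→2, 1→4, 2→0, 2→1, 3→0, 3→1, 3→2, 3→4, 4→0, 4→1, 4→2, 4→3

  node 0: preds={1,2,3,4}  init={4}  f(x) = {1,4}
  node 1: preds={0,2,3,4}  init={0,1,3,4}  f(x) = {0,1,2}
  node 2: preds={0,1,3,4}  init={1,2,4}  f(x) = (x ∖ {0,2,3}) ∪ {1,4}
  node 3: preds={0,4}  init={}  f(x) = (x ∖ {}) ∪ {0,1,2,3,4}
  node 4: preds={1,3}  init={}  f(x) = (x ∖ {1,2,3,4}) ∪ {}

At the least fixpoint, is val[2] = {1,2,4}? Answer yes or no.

yes

Trace (9 dequeues):
  [1] u=0 | in {0,1,2,3,4} | out {1,4} | prev {4} | push {}
  [2] u=1 | in {1,2,4} | out {0,1,2,3,4} | prev {0,1,3,4} | push {0}
  [3] u=2 | in {0,1,2,3,4} | out {1,2,4} | ==
  [4] u=3 | in {1,4} | out {0,1,2,3,4} | prev {} | push {1,2}
  [5] u=4 | in {0,1,2,3,4} | out {0} | prev {} | push {3}
  [6] u=0 | in {0,1,2,3,4} | out {1,4} | ==
  [7] u=1 | in {0,1,2,3,4} | out {0,1,2,3,4} | ==
  [8] u=2 | in {0,1,2,3,4} | out {1,2,4} | ==
  [9] u=3 | in {0,1,4} | out {0,1,2,3,4} | ==

Converged values:
  [0] {1,4}
  [1] {0,1,2,3,4}
  [2] {1,2,4}
  [3] {0,1,2,3,4}
  [4] {0}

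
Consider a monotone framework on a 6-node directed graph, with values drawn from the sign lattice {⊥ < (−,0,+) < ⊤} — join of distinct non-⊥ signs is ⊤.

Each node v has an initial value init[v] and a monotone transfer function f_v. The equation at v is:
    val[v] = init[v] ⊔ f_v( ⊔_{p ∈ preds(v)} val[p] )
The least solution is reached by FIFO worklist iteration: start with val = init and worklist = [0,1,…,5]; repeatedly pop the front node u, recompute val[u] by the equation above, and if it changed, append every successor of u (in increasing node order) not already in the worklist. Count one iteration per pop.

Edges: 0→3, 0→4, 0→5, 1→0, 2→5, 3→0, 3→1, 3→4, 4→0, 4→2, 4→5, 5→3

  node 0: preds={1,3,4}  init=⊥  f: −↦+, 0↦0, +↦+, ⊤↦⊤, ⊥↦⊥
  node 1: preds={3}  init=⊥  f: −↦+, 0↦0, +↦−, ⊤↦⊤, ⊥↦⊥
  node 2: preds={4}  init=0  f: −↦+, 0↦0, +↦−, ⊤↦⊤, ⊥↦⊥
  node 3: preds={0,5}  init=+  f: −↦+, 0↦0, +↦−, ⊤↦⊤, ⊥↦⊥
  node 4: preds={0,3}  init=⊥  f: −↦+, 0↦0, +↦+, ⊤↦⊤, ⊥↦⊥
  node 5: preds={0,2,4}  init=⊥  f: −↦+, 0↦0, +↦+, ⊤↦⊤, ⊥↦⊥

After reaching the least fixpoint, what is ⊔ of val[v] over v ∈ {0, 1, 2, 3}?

Trace (13 dequeues):
  [1] u=0 | in + | out + | prev ⊥ | push {}
  [2] u=1 | in + | out − | prev ⊥ | push {0}
  [3] u=2 | in ⊥ | out 0 | ==
  [4] u=3 | in + | out ⊤ | prev + | push {1}
  [5] u=4 | in ⊤ | out ⊤ | prev ⊥ | push {2}
  [6] u=5 | in ⊤ | out ⊤ | prev ⊥ | push {3}
  [7] u=0 | in ⊤ | out ⊤ | prev + | push {4,5}
  [8] u=1 | in ⊤ | out ⊤ | prev − | push {0}
  [9] u=2 | in ⊤ | out ⊤ | prev 0 | push {}
  [10] u=3 | in ⊤ | out ⊤ | ==
  [11] u=4 | in ⊤ | out ⊤ | ==
  [12] u=5 | in ⊤ | out ⊤ | ==
  [13] u=0 | in ⊤ | out ⊤ | ==

Converged values:
  [0] ⊤
  [1] ⊤
  [2] ⊤
  [3] ⊤
  [4] ⊤
  [5] ⊤

⊤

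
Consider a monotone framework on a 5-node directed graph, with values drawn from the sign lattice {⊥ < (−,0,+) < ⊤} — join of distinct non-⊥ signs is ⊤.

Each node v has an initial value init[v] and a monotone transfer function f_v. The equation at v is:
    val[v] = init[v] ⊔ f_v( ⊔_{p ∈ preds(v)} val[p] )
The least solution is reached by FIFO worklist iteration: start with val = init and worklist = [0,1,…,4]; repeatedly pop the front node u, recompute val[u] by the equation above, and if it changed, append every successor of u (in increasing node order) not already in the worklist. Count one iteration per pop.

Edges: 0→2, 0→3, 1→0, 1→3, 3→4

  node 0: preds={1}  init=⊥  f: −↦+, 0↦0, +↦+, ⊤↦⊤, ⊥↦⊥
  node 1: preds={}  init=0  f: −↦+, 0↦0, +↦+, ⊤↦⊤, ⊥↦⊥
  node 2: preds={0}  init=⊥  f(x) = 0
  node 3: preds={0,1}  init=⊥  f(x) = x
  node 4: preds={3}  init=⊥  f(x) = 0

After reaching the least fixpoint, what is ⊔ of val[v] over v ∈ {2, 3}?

Iteration log — 5 steps:
  step 1. node 0  ⊔preds=0  new=0  old=⊥  +wl: 
  step 2. node 1  ⊔preds=⊥  new=0  stable
  step 3. node 2  ⊔preds=0  new=0  old=⊥  +wl: 
  step 4. node 3  ⊔preds=0  new=0  old=⊥  +wl: 
  step 5. node 4  ⊔preds=0  new=0  old=⊥  +wl: 

Least fixpoint reached:
  node 0: 0
  node 1: 0
  node 2: 0
  node 3: 0
  node 4: 0

0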